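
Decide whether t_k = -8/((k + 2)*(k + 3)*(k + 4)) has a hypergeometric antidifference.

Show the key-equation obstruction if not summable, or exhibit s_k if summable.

Compute t_(k+1)/t_k: get (k + 2)/(k + 5).
Gosper form: A/B · C(k+1)/C(k) with A=k + 2, B=k + 5, C=1.
Need (k + 2)·f(k+1) − (k + 4)·f(k) = 1.
deg f ≤ 2 (via 1,1,0).
Solve for f: f(k) = k*(k + 5)/12 (degree 2 ≤ 2).
R(k) = B(k−1)·f(k)/C(k) = k*(k + 4)*(k + 5)/12; s_k = R·t_k = 2*k*(-k - 5)/(3*(k + 2)*(k + 3)).
Check: Δs_k = -8/(k**3 + 9*k**2 + 26*k + 24). ✓

Yes. s_k = 2*k*(-k - 5)/(3*(k + 2)*(k + 3)).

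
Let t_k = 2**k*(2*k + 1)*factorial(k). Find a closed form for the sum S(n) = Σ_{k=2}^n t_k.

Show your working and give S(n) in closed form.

r(k) = 2*(k + 1)*(2*k + 3)/(2*k + 1) after simplifying.
Factor: A=2*k + 2; B=1; C=k + 1/2.
f must satisfy (2*k + 2)·f(k+1) − (1)·f(k) = k + 1/2.
d = 0 from the (1,0,1) case.
Solve for f: f(k) = 1/2 (degree 0 ≤ 0).
Then R = B(k−1)f/C = 1/(2*k + 1), so s_k = R(k)·t_k = 2**k*factorial(k).
Check: Δs_k = 2**k*(2*k + 1)*factorial(k). ✓
Σ_(k=2)^n t_k = s_(n+1) − s_(2) = (2**(n + 1)*factorial(n + 1)) − (8), i.e. 2*2**n*factorial(n + 1) - 8.

S(n) = 2*2**n*factorial(n + 1) - 8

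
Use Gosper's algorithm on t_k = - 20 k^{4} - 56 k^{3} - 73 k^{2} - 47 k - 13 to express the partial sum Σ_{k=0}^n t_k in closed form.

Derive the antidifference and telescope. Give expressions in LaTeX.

S(n) = - 4 n^{5} - 24 n^{4} - 59 n^{3} - 74 n^{2} - 48 n - 13

t_(k+1)/t_k = (20*k**4 + 136*k**3 + 361*k**2 + 441*k + 209)/(20*k**4 + 56*k**3 + 73*k**2 + 47*k + 13).
Normal form (A,B,C) = (1, 1, k**4 + 14*k**3/5 + 73*k**2/20 + 47*k/20 + 13/20).
Set up (1)·f(k+1) − (1)·f(k) − (k**4 + 14*k**3/5 + 73*k**2/20 + 47*k/20 + 13/20) = 0.
d = 5 from the (0,0,4) case.
A polynomial solution: f(k) = k*(4*k**4 + 4*k**3 + 3*k**2 + k + 1)/20.
Certificate R = B(k−1)f/C = k*(4*k**4 + 4*k**3 + 3*k**2 + k + 1)/(20*k**4 + 56*k**3 + 73*k**2 + 47*k + 13) gives s_k = k*(-4*k**4 - 4*k**3 - 3*k**2 - k - 1).
s_(k+1) − s_k = -20*k**4 - 56*k**3 - 73*k**2 - 47*k - 13 = t_k.
Telescope: S(n) = s_(n+1) − s_(0) = -4*n**5 - 24*n**4 - 59*n**3 - 74*n**2 - 48*n - 13 − (0) = -4*n**5 - 24*n**4 - 59*n**3 - 74*n**2 - 48*n - 13.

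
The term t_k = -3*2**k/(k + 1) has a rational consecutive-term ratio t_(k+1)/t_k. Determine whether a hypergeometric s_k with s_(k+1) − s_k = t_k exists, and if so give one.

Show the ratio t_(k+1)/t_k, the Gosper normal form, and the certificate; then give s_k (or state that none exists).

t_(k+1)/t_k = 2*(k + 1)/(k + 2).
Normal form (A,B,C) = (2*k + 2, k + 2, 1).
Need (2*k + 2)·f(k+1) − (k + 1)·f(k) = 1.
Degrees (1,1,0) ⇒ d ≤ -1.
Negative degree bound (-1): no f exists, t_k not Gosper-summable.

none (Gosper's algorithm certifies no s_k)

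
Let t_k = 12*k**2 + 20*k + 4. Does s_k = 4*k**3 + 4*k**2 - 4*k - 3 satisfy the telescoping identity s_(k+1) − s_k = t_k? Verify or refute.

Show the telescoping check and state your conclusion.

valid; difference matches t_k

s_(k+1) = 4*k**3 + 16*k**2 + 16*k + 1
s_(k+1) − s_k = 12*k**2 + 20*k + 4
(s_(k+1) − s_k) − t_k = 0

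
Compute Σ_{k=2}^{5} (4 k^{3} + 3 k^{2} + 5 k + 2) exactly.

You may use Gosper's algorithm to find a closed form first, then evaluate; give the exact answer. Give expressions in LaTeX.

Σ = 1136

t_(k+1)/t_k = (4*k**3 + 15*k**2 + 23*k + 14)/(4*k**3 + 3*k**2 + 5*k + 2).
A = 1, B = 1, C = k**3 + 3*k**2/4 + 5*k/4 + 1/2.
Need (1)·f(k+1) − (1)·f(k) = k**3 + 3*k**2/4 + 5*k/4 + 1/2.
Degrees (0,0,3) ⇒ d ≤ 4.
A polynomial solution: f(k) = k**2*(k**2 - k + 2)/4.
Get s_k = R·t_k = k**2*(k**2 - k + 2) with R(k) = B(k−1)f(k)/C(k) = k**2*(k**2 - k + 2)/(4*k**3 + 3*k**2 + 5*k + 2).
Δs = 4*k**3 + 3*k**2 + 5*k + 2, as required.
Evaluate s at k=6 and k=2: 1152 and 16; difference 1136.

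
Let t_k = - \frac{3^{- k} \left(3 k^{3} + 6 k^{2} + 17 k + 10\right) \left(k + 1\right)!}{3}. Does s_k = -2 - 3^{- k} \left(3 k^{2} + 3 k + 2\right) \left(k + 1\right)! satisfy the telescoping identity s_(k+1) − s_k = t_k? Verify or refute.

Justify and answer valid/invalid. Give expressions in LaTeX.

Valid: the claim telescopes to t_k.

s_(k+1) = -3**(-k - 1)*(3*k + 3*(k + 1)**2 + 5)*factorial(k + 2) - 2
s_(k+1) − s_k = -(3*k**3 + 6*k**2 + 17*k + 10)*factorial(k + 1)/(3*3**k)
(s_(k+1) − s_k) − t_k = 0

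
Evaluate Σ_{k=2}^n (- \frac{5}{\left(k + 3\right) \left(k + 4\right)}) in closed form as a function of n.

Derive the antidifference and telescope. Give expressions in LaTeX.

S(n) = \frac{1 - n}{n + 4}

Ratio r(k) = (k + 3)/(k + 5).
So A=k + 3 and B=k + 5, with C=1.
f must satisfy (k + 3)·f(k+1) − (k + 4)·f(k) = 1.
Bound: deg f ≤ 1.
A polynomial solution: f(k) = k/3.
R(k) = B(k−1)·f(k)/C(k) = k*(k + 4)/3; s_k = R·t_k = -5*k/(3*k + 9).
Check: Δs_k = -5/(k**2 + 7*k + 12). ✓
s_(n+1) = 5*(-n - 1)/(3*(n + 4)) and s_(2) = -2/3, so S(n) = (1 - n)/(n + 4).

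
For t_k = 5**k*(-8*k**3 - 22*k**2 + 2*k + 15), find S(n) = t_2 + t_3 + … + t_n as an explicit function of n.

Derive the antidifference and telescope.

S(n) = -10*5**n*n**3 - 20*5**n*n**2 + 5*5**n*n + 15*5**n + 50

r(k) = 5*(8*k**3 + 46*k**2 + 66*k + 13)/(8*k**3 + 22*k**2 - 2*k - 15) after simplifying.
So A=5 and B=1, with C=k**3 + 11*k**2/4 - k/4 - 15/8.
Need (5)·f(k+1) − (1)·f(k) = k**3 + 11*k**2/4 - k/4 - 15/8.
deg f ≤ 3 (via 0,0,3).
Solve for f: f(k) = k*(2*k**2 - 2*k - 3)/8 (degree 3 ≤ 3).
Get s_k = R·t_k = 5**k*k*(-2*k**2 + 2*k + 3) with R(k) = B(k−1)f(k)/C(k) = k*(2*k**2 - 2*k - 3)/(8*k**3 + 22*k**2 - 2*k - 15).
s_(k+1) − s_k = 5**k*(-8*k**3 - 22*k**2 + 2*k + 15) = t_k.
Σ_(k=2)^n t_k = s_(n+1) − s_(2) = (5**(n + 1)*(-2*n**3 - 4*n**2 + n + 3)) − (-50), i.e. -10*5**n*n**3 - 20*5**n*n**2 + 5*5**n*n + 15*5**n + 50.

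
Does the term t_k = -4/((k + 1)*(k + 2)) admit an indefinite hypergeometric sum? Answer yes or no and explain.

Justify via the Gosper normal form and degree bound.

Compute t_(k+1)/t_k: get (k + 1)/(k + 3).
So A=k + 1 and B=k + 3, with C=1.
f must satisfy (k + 1)·f(k+1) − (k + 2)·f(k) = 1.
From deg A=1, deg B=1, deg C=0: d=1.
Solve for f: f(k) = k (degree 1 ≤ 1).
Get s_k = R·t_k = -4*k/(k + 1) with R(k) = B(k−1)f(k)/C(k) = k*(k + 2).
s_(k+1) − s_k = -4/(k**2 + 3*k + 2) = t_k.

Yes. s_k = -4*k/(k + 1).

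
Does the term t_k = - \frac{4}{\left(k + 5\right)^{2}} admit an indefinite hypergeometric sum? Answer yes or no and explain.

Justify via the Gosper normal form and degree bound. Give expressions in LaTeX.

No. Not Gosper-summable.

The ratio is (k + 5)**2/(k + 6)**2.
Normal form (A,B,C) = (k**2 + 10*k + 25, k**2 + 12*k + 36, 1).
f must satisfy (k**2 + 10*k + 25)·f(k+1) − (k**2 + 10*k + 25)·f(k) = 1.
Bound: deg f ≤ 0.
Write f(k) = c0. Then LHS − RHS = -1, requiring -1 = 0: contradictory. No certificate.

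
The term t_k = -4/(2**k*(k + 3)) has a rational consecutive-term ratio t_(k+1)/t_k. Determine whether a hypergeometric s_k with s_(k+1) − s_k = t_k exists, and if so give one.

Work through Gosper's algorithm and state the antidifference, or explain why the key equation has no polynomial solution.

none (Gosper's algorithm certifies no s_k)

Ratio r(k) = (k + 3)/(2*(k + 4)).
Gosper form: A/B · C(k+1)/C(k) with A=k/2 + 3/2, B=k + 4, C=1.
Key eq: (k/2 + 3/2)·f(k+1) = (k + 3)·f(k) + (1).
deg f ≤ -1 (via 1,1,0).
deg f ≤ -1 is impossible — no certificate.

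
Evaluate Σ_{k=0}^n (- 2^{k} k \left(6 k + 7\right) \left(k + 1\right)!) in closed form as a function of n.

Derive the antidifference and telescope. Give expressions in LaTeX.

S(n) = - 6 \cdot 2^{n} n \left(n + 2\right)! + 2 \cdot 2^{n} \left(n + 2\right)! - 4

Ratio r(k) = 2*(k + 1)*(k + 2)*(6*k + 13)/(k*(6*k + 7)).
A = 2*k + 4, B = 1, C = k**2 + 7*k/6.
Need (2*k + 4)·f(k+1) − (1)·f(k) = k**2 + 7*k/6.
From deg A=1, deg B=0, deg C=2: d=1.
Coefficient equations give f(k) = (3*k - 4)/6.
Then R = B(k−1)f/C = (3*k - 4)/(k*(6*k + 7)), so s_k = R(k)·t_k = -2**k*(3*k - 4)*factorial(k + 1).
Δs = -2**k*k*(6*k + 7)*factorial(k + 1), as required.
Telescope: S(n) = s_(n+1) − s_(0) = -2**(n + 1)*(3*n - 1)*factorial(n + 2) − (4) = -6*2**n*n*factorial(n + 2) + 2*2**n*factorial(n + 2) - 4.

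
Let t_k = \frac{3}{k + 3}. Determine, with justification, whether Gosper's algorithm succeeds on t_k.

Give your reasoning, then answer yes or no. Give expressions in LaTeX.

No — t_k has no hypergeometric antidifference.

t_(k+1)/t_k = (k + 3)/(k + 4).
Normal form (A,B,C) = (k + 3, k + 4, 1).
Key eq: (k + 3)·f(k+1) = (k + 3)·f(k) + (1).
Degrees (1,1,0) ⇒ d ≤ 0.
Write f(k) = c0. Then LHS − RHS = -1, requiring -1 = 0: contradictory. No certificate.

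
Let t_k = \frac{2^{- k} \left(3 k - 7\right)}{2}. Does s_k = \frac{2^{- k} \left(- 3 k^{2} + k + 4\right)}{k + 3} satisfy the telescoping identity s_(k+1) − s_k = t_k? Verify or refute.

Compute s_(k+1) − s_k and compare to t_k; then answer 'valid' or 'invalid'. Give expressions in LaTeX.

Invalid: residual \frac{2^{- k} \left(- 3 k^{2} - 8 k + 29\right)}{k^{2} + 7 k + 12} ≠ 0.

s_(k+1) = (k - 3*(k + 1)**2 + 5)/(2*2**k*(k + 4))
s_(k+1) − s_k = (3*k**3 + 8*k**2 - 29*k - 26)/(2*2**k*(k**2 + 7*k + 12))
(s_(k+1) − s_k) − t_k = (-3*k**2 - 8*k + 29)/(2**k*(k**2 + 7*k + 12))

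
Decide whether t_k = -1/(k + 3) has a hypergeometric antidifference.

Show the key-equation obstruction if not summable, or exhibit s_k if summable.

No — the linear system for f has no solution.

Step 1: r(k) = (k + 3)/(k + 4).
Normal form (A,B,C) = (k + 3, k + 4, 1).
Set up (k + 3)·f(k+1) − (k + 3)·f(k) − (1) = 0.
Bound: deg f ≤ 0.
Write f(k) = c0. Then LHS − RHS = -1, requiring -1 = 0: contradictory. No certificate.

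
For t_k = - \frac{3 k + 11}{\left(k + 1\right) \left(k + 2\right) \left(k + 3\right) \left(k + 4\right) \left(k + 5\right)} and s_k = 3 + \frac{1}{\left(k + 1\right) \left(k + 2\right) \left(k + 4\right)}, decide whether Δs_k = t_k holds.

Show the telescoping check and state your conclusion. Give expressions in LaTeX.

valid; difference matches t_k

s_(k+1) = 3 + 1/((k + 2)*(k + 3)*(k + 5))
s_(k+1) − s_k = ((k + 1)*(k + 4) - (k + 3)*(k + 5))/((k + 1)*(k + 2)*(k + 3)*(k + 4)*(k + 5))
(s_(k+1) − s_k) − t_k = 0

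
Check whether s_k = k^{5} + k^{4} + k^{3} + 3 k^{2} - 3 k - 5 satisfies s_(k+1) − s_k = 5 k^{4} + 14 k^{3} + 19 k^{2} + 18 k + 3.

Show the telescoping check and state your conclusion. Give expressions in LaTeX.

s_(k+1) = k**5 + 6*k**4 + 15*k**3 + 22*k**2 + 15*k - 2
s_(k+1) − s_k = 5*k**4 + 14*k**3 + 19*k**2 + 18*k + 3
(s_(k+1) − s_k) − t_k = 0

valid (s_(k+1) − s_k reduces to t_k)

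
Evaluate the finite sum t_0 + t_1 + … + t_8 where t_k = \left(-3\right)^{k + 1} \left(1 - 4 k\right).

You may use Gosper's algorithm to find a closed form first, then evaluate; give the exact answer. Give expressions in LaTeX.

Step 1: r(k) = 3*(-4*k - 3)/(4*k - 1).
Take A(k)=-3, B(k)=1, C(k)=k - 1/4.
Set up (-3)·f(k+1) − (1)·f(k) − (k - 1/4) = 0.
Bound: deg f ≤ 1.
A polynomial solution: f(k) = -(k - 1)/4.
Get s_k = R·t_k = (-3)**(k + 1)*(k - 1) with R(k) = B(k−1)f(k)/C(k) = -(k - 1)/(4*k - 1).
Check: Δs_k = (-3)**(k + 1)*(1 - 4*k). ✓
Σ_(k=0)^(8) t_k = s_(9) − s_(0) = 472392 − (3) = 472389.

Σ = 472389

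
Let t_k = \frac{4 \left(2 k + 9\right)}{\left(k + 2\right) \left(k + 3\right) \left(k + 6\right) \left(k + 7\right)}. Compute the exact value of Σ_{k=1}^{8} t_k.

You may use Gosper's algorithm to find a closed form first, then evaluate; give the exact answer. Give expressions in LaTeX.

Σ = 64/385

Ratio r(k) = (k + 2)*(k + 6)*(2*k + 11)/((k + 4)*(k + 8)*(2*k + 9)).
Take A(k)=k + 2, B(k)=k + 8, C(k)=k**3 + 27*k**2/2 + 121*k/2 + 90.
Solve (k + 2)·f(k+1) − (k + 7)·f(k) = k**3 + 27*k**2/2 + 121*k/2 + 90.
deg f ≤ 5 (via 1,1,3).
Match coefficients ⇒ f(k) = k*(k + 3)*(k + 4)*(k + 5)*(k + 8)/24.
So s_k = (B(k−1)f/C)·t_k = (k*(k + 3)*(k + 7)*(k + 8)/(12*(2*k + 9)))·t_k = k*(k + 8)/(3*(k**2 + 8*k + 12)).
Verify: 4*(2*k + 9)/(k**4 + 18*k**3 + 113*k**2 + 288*k + 252) matches t_k.
Evaluate s at k=9 and k=1: 17/55 and 1/7; difference 64/385.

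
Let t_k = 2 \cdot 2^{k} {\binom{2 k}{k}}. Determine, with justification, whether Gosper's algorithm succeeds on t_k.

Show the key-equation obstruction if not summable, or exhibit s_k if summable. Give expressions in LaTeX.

No — negative degree bound, so no certificate f.

r(k) = 4*(2*k + 1)/(k + 1) after simplifying.
Gosper form: A/B · C(k+1)/C(k) with A=8*k + 4, B=k + 1, C=1.
Need (8*k + 4)·f(k+1) − (k)·f(k) = 1.
Bound: deg f ≤ -1.
deg f ≤ -1 is impossible — no certificate.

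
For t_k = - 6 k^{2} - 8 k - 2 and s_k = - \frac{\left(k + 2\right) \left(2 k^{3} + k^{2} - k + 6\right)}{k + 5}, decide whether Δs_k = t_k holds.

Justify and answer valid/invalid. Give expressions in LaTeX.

s_(k+1) = -(k + 3)*(-k + 2*(k + 1)**3 + (k + 1)**2 + 5)/(k + 6)
s_(k+1) − s_k = (-6*k**4 - 62*k**3 - 159*k**2 - 133*k - 48)/(k**2 + 11*k + 30)
(s_(k+1) − s_k) − t_k = 3*(4*k**3 + 37*k**2 + 43*k + 4)/(k**2 + 11*k + 30)

Invalid: residual \frac{3 \left(4 k^{3} + 37 k^{2} + 43 k + 4\right)}{k^{2} + 11 k + 30} ≠ 0.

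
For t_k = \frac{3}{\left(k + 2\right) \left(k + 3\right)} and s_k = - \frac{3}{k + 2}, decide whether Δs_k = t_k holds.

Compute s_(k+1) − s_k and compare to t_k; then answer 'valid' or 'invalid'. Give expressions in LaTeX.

s_(k+1) = -3/(k + 3)
s_(k+1) − s_k = 3/((k + 2)*(k + 3))
(s_(k+1) − s_k) − t_k = 0

Valid: the claim telescopes to t_k.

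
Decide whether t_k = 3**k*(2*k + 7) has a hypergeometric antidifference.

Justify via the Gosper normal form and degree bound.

The ratio is 3*(2*k + 9)/(2*k + 7).
A = 3, B = 1, C = k + 7/2.
Key eq: (3)·f(k+1) = (1)·f(k) + (k + 7/2).
From deg A=0, deg B=0, deg C=1: d=1.
Solving with deg f ≤ 1: f(k) = (k + 2)/2.
R(k) = B(k−1)·f(k)/C(k) = (k + 2)/(2*k + 7); s_k = R·t_k = 3**k*(k + 2).
Δs = 3**k*(2*k + 7), as required.

Yes. s_k = 3**k*(k + 2).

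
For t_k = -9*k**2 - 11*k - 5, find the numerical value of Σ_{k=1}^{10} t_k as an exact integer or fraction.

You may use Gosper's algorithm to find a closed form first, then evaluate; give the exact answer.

Σ = -4120

r(k) = (9*k**2 + 29*k + 25)/(9*k**2 + 11*k + 5) after simplifying.
A = 1, B = 1, C = k**2 + 11*k/9 + 5/9.
Key eq: (1)·f(k+1) = (1)·f(k) + (k**2 + 11*k/9 + 5/9).
d = 3 from the (0,0,2) case.
Solve for f: f(k) = k*(3*k**2 + k + 1)/9 (degree 3 ≤ 3).
R(k) = B(k−1)·f(k)/C(k) = k*(3*k**2 + k + 1)/(9*k**2 + 11*k + 5); s_k = R·t_k = k*(-3*k**2 - k - 1).
Check: Δs_k = -9*k**2 - 11*k - 5. ✓
Evaluate s at k=11 and k=1: -4125 and -5; difference -4120.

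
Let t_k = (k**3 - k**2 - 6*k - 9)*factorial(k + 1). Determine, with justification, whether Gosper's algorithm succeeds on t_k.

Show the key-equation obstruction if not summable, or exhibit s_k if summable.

Compute t_(k+1)/t_k: get (k**4 + 4*k**3 - k**2 - 25*k - 30)/(k**3 - k**2 - 6*k - 9).
Take A(k)=k + 2, B(k)=1, C(k)=k**3 - k**2 - 6*k - 9.
f must satisfy (k + 2)·f(k+1) − (1)·f(k) = k**3 - k**2 - 6*k - 9.
deg f ≤ 2 (via 1,0,3).
Match coefficients ⇒ f(k) = k**2 - 4*k - 3.
R(k) = B(k−1)·f(k)/C(k) = (k**2 - 4*k - 3)/(k**3 - k**2 - 6*k - 9); s_k = R·t_k = (k**2 - 4*k - 3)*factorial(k + 1).
s_(k+1) − s_k = (k**3 - k**2 - 6*k - 9)*factorial(k + 1) = t_k.

Yes. s_k = (k**2 - 4*k - 3)*factorial(k + 1).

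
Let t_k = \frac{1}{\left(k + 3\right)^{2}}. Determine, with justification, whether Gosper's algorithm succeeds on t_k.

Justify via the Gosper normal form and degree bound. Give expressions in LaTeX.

No; the coefficient equations for f are inconsistent.

Step 1: r(k) = (k + 3)**2/(k + 4)**2.
A = k**2 + 6*k + 9, B = k**2 + 8*k + 16, C = 1.
f must satisfy (k**2 + 6*k + 9)·f(k+1) − (k**2 + 6*k + 9)·f(k) = 1.
d = 0 from the (2,2,0) case.
Write f(k) = c0. Then LHS − RHS = -1, requiring -1 = 0: contradictory. No certificate.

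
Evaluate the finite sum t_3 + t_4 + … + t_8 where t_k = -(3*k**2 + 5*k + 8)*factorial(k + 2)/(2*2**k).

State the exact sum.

Σ = -2026905

Compute t_(k+1)/t_k: get (k + 3)*(5*k + 3*(k + 1)**2 + 13)/(2*(3*k**2 + 5*k + 8)).
Factor: A=k/2 + 3/2; B=1; C=k**2 + 5*k/3 + 8/3.
Key eq: (k/2 + 3/2)·f(k+1) = (1)·f(k) + (k**2 + 5*k/3 + 8/3).
Bound: deg f ≤ 1.
Solving with deg f ≤ 1: f(k) = 2*(3*k - 1)/3.
Certificate R = B(k−1)f/C = 2*(3*k - 1)/(3*k**2 + 5*k + 8) gives s_k = -(3*k - 1)*factorial(k + 2)/2**k.
Verify: -(3*k**2 + 5*k + 8)*factorial(k + 2)/(2*2**k) matches t_k.
Evaluate s at k=9 and k=3: -2027025 and -120; difference -2026905.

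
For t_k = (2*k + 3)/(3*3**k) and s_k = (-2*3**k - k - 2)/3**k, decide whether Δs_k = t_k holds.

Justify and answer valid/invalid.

s_(k+1) = (-6*3**k - k - 3)/(3*3**k)
s_(k+1) − s_k = (2*k + 3)/(3*3**k)
(s_(k+1) − s_k) − t_k = 0

valid; difference matches t_k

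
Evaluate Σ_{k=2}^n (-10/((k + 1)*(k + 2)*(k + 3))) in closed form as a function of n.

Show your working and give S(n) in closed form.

S(n) = 5*(-n**2 - 5*n + 6)/(12*(n**2 + 5*n + 6))

The ratio is (k + 1)/(k + 4).
Take A(k)=k + 1, B(k)=k + 4, C(k)=1.
Key eq: (k + 1)·f(k+1) = (k + 3)·f(k) + (1).
deg f ≤ 2 (via 1,1,0).
A polynomial solution: f(k) = k*(k + 3)/4.
Certificate R = B(k−1)f/C = k*(k + 3)**2/4 gives s_k = 5*k*(-k - 3)/(2*(k + 1)*(k + 2)).
Δs = -10/(k**3 + 6*k**2 + 11*k + 6), as required.
s_(n+1) = 5*(-n**2 - 5*n - 4)/(2*(n**2 + 5*n + 6)) and s_(2) = -25/12, so S(n) = 5*(-n**2 - 5*n + 6)/(12*(n**2 + 5*n + 6)).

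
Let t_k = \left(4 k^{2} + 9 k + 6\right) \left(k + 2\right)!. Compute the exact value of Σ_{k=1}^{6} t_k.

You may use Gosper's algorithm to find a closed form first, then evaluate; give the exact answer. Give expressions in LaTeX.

Σ = 9071994

Compute t_(k+1)/t_k: get (k + 3)*(9*k + 4*(k + 1)**2 + 15)/(4*k**2 + 9*k + 6).
Gosper form: A/B · C(k+1)/C(k) with A=k + 3, B=1, C=k**2 + 9*k/4 + 3/2.
f must satisfy (k + 3)·f(k+1) − (1)·f(k) = k**2 + 9*k/4 + 3/2.
d = 1 from the (1,0,2) case.
Solving with deg f ≤ 1: f(k) = (4*k - 3)/4.
Certificate R = B(k−1)f/C = (4*k - 3)/(4*k**2 + 9*k + 6) gives s_k = (4*k - 3)*factorial(k + 2).
Δs = (4*k**2 + 9*k + 6)*factorial(k + 2), as required.
Evaluate s at k=7 and k=1: 9072000 and 6; difference 9071994.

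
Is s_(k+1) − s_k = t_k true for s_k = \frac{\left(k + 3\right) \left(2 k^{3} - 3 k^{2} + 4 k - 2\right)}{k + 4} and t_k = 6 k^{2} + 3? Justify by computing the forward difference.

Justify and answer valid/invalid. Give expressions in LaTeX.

Invalid: residual \frac{- 4 k^{3} - 27 k^{2} + k - 14}{k^{2} + 9 k + 20} ≠ 0.

s_(k+1) = (2*k**4 + 11*k**3 + 16*k**2 + 17*k + 4)/(k + 5)
s_(k+1) − s_k = 2*(3*k**4 + 25*k**3 + 48*k**2 + 14*k + 23)/(k**2 + 9*k + 20)
(s_(k+1) − s_k) − t_k = (-4*k**3 - 27*k**2 + k - 14)/(k**2 + 9*k + 20)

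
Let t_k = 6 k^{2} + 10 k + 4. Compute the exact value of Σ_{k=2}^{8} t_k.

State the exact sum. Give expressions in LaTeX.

Σ = 1596

Step 1: r(k) = (3*k**2 + 11*k + 10)/(3*k**2 + 5*k + 2).
Gosper form: A/B · C(k+1)/C(k) with A=1, B=1, C=k**2 + 5*k/3 + 2/3.
Key eq: (1)·f(k+1) = (1)·f(k) + (k**2 + 5*k/3 + 2/3).
deg f ≤ 3 (via 0,0,2).
Coefficient equations give f(k) = k**2*(k + 1)/3.
Then R = B(k−1)f/C = k**2/(3*k + 2), so s_k = R(k)·t_k = 2*k**2*(k + 1).
Verify: 6*k**2 + 10*k + 4 matches t_k.
Sum = s_(9) − s_(2); s_(9) = 1620, s_(2) = 24 ⇒ 1596.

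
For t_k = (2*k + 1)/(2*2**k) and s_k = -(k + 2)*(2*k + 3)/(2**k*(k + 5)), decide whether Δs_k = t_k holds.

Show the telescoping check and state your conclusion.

s_(k+1) = -(k + 3)*(2*k + 5)/(2*2**k*(k + 6))
s_(k+1) − s_k = (2*k**3 + 17*k**2 + 26*k - 3)/(2*2**k*(k**2 + 11*k + 30))
(s_(k+1) − s_k) − t_k = 3*(-2*k**2 - 15*k - 11)/(2*2**k*(k**2 + 11*k + 30))

Invalid: residual 3*(-2*k**2 - 15*k - 11)/(2*2**k*(k**2 + 11*k + 30)) ≠ 0.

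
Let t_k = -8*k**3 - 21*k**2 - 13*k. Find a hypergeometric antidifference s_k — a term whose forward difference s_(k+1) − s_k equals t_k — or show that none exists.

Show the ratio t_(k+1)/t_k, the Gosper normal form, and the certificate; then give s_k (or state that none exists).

s_k = k*(-2*k**3 - 3*k**2 + 2*k + 3)

Compute t_(k+1)/t_k: get (8*k**2 + 37*k + 42)/(k*(8*k + 13)).
Normal form (A,B,C) = (1, 1, k**3 + 21*k**2/8 + 13*k/8).
Set up (1)·f(k+1) − (1)·f(k) − (k**3 + 21*k**2/8 + 13*k/8) = 0.
Bound: deg f ≤ 4.
Coefficient equations give f(k) = k*(k - 1)*(k + 1)*(2*k + 3)/8.
So s_k = (B(k−1)f/C)·t_k = ((k - 1)*(2*k + 3)/(8*k + 13))·t_k = k*(-2*k**3 - 3*k**2 + 2*k + 3).
s_(k+1) − s_k = k*(-8*k**2 - 21*k - 13) = t_k.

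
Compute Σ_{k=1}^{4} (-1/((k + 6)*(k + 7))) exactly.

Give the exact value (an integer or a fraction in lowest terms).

Σ = -4/77

Step 1: r(k) = (k + 6)/(k + 8).
A = k + 6, B = k + 8, C = 1.
Solve (k + 6)·f(k+1) − (k + 7)·f(k) = 1.
Degrees (1,1,0) ⇒ d ≤ 1.
Match coefficients ⇒ f(k) = k/6.
R(k) = B(k−1)·f(k)/C(k) = k*(k + 7)/6; s_k = R·t_k = -k/(6*k + 36).
Verify: -1/(k**2 + 13*k + 42) matches t_k.
Telescoping: Σ = s_(5) − s_(1) = -5/66 − (-1/42) = -4/77.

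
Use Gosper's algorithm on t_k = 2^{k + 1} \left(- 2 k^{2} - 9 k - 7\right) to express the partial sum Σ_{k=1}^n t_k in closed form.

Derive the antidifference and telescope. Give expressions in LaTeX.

Step 1: r(k) = 2*(2*k**2 + 13*k + 18)/(2*k**2 + 9*k + 7).
So A=2 and B=1, with C=k**2 + 9*k/2 + 7/2.
Need (2)·f(k+1) − (1)·f(k) = k**2 + 9*k/2 + 7/2.
d = 2 from the (0,0,2) case.
A polynomial solution: f(k) = (2*k**2 + k + 1)/2.
Certificate R = B(k−1)f/C = (2*k**2 + k + 1)/((k + 1)*(2*k + 7)) gives s_k = 2**(k + 1)*(-2*k**2 - k - 1).
Check: Δs_k = 2**(k + 1)*(-2*k**2 - 9*k - 7). ✓
Evaluate: s_(n+1) = 2**(n + 2)*(-2*n**2 - 5*n - 4); subtract s_(1) = -16 ⇒ S(n) = -8*2**n*n**2 - 20*2**n*n - 16*2**n + 16.

S(n) = - 8 \cdot 2^{n} n^{2} - 20 \cdot 2^{n} n - 16 \cdot 2^{n} + 16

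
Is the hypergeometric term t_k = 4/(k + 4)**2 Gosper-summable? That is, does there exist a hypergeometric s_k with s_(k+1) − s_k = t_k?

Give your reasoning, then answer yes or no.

No — t_k has no hypergeometric antidifference.

t_(k+1)/t_k = (k + 4)**2/(k + 5)**2.
Take A(k)=k**2 + 8*k + 16, B(k)=k**2 + 10*k + 25, C(k)=1.
Set up (k**2 + 8*k + 16)·f(k+1) − (k**2 + 8*k + 16)·f(k) − (1) = 0.
From deg A=2, deg B=2, deg C=0: d=0.
Write f(k) = c0. Then LHS − RHS = -1, requiring -1 = 0: contradictory. No certificate.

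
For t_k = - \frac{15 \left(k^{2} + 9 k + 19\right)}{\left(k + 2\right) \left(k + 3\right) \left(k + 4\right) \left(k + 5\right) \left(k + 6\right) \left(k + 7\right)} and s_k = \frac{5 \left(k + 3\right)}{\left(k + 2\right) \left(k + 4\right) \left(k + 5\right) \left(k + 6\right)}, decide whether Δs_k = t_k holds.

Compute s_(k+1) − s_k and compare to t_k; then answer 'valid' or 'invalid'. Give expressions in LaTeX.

Invalid: residual \frac{10 \left(4 k + 13\right)}{k^{6} + 27 k^{5} + 295 k^{4} + 1665 k^{3} + 5104 k^{2} + 8028 k + 5040} ≠ 0.

s_(k+1) = 5*(k + 4)/((k + 3)*(k + 5)*(k + 6)*(k + 7))
s_(k+1) − s_k = 5*(-3*k**2 - 19*k - 31)/(k**6 + 27*k**5 + 295*k**4 + 1665*k**3 + 5104*k**2 + 8028*k + 5040)
(s_(k+1) − s_k) − t_k = 10*(4*k + 13)/(k**6 + 27*k**5 + 295*k**4 + 1665*k**3 + 5104*k**2 + 8028*k + 5040)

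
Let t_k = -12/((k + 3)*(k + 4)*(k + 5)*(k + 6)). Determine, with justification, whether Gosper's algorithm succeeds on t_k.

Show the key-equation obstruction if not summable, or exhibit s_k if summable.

Step 1: r(k) = (k + 3)/(k + 7).
Factor: A=k + 3; B=k + 7; C=1.
Key eq: (k + 3)·f(k+1) = (k + 6)·f(k) + (1).
Degrees (1,1,0) ⇒ d ≤ 3.
A polynomial solution: f(k) = k*(k**2 + 12*k + 47)/180.
So s_k = (B(k−1)f/C)·t_k = (k*(k + 6)*(k**2 + 12*k + 47)/180)·t_k = k*(-k**2 - 12*k - 47)/(15*(k + 3)*(k + 4)*(k + 5)).
s_(k+1) − s_k = -12/(k**4 + 18*k**3 + 119*k**2 + 342*k + 360) = t_k.

Yes. s_k = k*(-k**2 - 12*k - 47)/(15*(k + 3)*(k + 4)*(k + 5)).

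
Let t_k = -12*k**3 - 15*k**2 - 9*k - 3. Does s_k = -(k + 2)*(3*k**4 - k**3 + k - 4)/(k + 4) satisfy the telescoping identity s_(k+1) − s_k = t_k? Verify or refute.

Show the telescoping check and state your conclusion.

Invalid: residual 2*(9*k**4 + 64*k**3 + 69*k**2 + 38*k + 16)/(k**2 + 9*k + 20) ≠ 0.

s_(k+1) = -(k + 3)*(k + 3*(k + 1)**4 - (k + 1)**3 - 3)/(k + 5)
s_(k+1) − s_k = (-12*k**5 - 105*k**4 - 256*k**3 - 246*k**2 - 131*k - 28)/(k**2 + 9*k + 20)
(s_(k+1) − s_k) − t_k = 2*(9*k**4 + 64*k**3 + 69*k**2 + 38*k + 16)/(k**2 + 9*k + 20)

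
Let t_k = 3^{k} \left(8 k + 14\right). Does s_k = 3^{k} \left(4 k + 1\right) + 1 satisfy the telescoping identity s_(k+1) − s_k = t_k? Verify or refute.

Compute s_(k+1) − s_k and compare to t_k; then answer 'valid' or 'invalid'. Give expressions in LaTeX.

s_(k+1) = 3**(k + 1)*(4*k + 5) + 1
s_(k+1) − s_k = 3**k*(8*k + 14)
(s_(k+1) − s_k) − t_k = 0

valid; difference matches t_k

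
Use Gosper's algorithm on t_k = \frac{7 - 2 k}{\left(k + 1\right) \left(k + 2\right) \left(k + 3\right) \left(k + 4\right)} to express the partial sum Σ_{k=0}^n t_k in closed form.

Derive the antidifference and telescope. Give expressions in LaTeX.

r(k) = (k + 1)*(2*k - 5)/((k + 5)*(2*k - 7)) after simplifying.
A = k + 1, B = k + 5, C = k - 7/2.
Key eq: (k + 1)·f(k+1) = (k + 4)·f(k) + (k - 7/2).
deg f ≤ 3 (via 1,1,1).
Solve for f: f(k) = -k*(k**2 + 6*k + 14)/6 (degree 3 ≤ 3).
So s_k = (B(k−1)f/C)·t_k = (-k*(k + 4)*(k**2 + 6*k + 14)/(3*(2*k - 7)))·t_k = k*(k**2 + 6*k + 14)/(3*(k + 1)*(k + 2)*(k + 3)).
Check: Δs_k = (7 - 2*k)/(k**4 + 10*k**3 + 35*k**2 + 50*k + 24). ✓
s_(n+1) = (n**3 + 9*n**2 + 29*n + 21)/(3*(n**3 + 9*n**2 + 26*n + 24)) and s_(0) = 0, so S(n) = (n**3 + 9*n**2 + 29*n + 21)/(3*(n**3 + 9*n**2 + 26*n + 24)).

S(n) = \frac{n^{3} + 9 n^{2} + 29 n + 21}{3 \left(n^{3} + 9 n^{2} + 26 n + 24\right)}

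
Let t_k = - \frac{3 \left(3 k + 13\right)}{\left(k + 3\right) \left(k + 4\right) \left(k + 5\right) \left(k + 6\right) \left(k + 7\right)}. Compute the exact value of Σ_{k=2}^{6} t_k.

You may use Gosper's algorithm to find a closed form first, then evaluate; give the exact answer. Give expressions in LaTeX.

r(k) = (k + 3)*(3*k + 16)/((k + 8)*(3*k + 13)) after simplifying.
Factor: A=k + 3; B=k + 8; C=k + 13/3.
Set up (k + 3)·f(k+1) − (k + 7)·f(k) − (k + 13/3) = 0.
Degrees (1,1,1) ⇒ d ≤ 4.
Solve for f: f(k) = k*(k + 4)*(k**2 + 14*k + 63)/270 (degree 4 ≤ 4).
Then R = B(k−1)f/C = k*(k + 4)*(k + 7)*(k**2 + 14*k + 63)/(90*(3*k + 13)), so s_k = R(k)·t_k = k*(-k**2 - 14*k - 63)/(30*(k**3 + 14*k**2 + 63*k + 90)).
s_(k+1) − s_k = 3*(-3*k - 13)/(k**5 + 25*k**4 + 245*k**3 + 1175*k**2 + 2754*k + 2520) = t_k.
Sum = s_(7) − s_(2); s_(7) = -49/1560, s_(2) = -19/840 ⇒ -4/455.

Σ = -4/455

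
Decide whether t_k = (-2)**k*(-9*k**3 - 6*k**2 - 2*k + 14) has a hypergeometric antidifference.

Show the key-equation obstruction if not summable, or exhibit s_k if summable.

Yes. s_k = (-2)**k*(3*k**3 - 4*k**2 - 4).

Ratio r(k) = 2*(-9*k**3 - 33*k**2 - 41*k - 3)/(9*k**3 + 6*k**2 + 2*k - 14).
A = -2, B = 1, C = k**3 + 2*k**2/3 + 2*k/9 - 14/9.
Key eq: (-2)·f(k+1) = (1)·f(k) + (k**3 + 2*k**2/3 + 2*k/9 - 14/9).
Bound: deg f ≤ 3.
Solving with deg f ≤ 3: f(k) = -(3*k**3 - 4*k**2 - 4)/9.
So s_k = (B(k−1)f/C)·t_k = (-(3*k**3 - 4*k**2 - 4)/(9*k**3 + 6*k**2 + 2*k - 14))·t_k = (-2)**k*(3*k**3 - 4*k**2 - 4).
Verify: (-2)**k*(-9*k**3 - 6*k**2 - 2*k + 14) matches t_k.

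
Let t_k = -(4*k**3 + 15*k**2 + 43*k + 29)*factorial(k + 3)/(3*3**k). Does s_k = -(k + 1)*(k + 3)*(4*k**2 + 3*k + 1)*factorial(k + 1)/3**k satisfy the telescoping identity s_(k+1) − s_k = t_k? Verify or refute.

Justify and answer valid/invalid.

s_(k+1) = -(k + 2)*(k + 4)*(4*k**2 + 11*k + 8)*factorial(k + 2)/(3*3**k)
s_(k+1) − s_k = -(4*k**5 + 31*k**4 + 119*k**3 + 273*k**2 + 297*k + 119)*factorial(k + 1)/(3*3**k)
(s_(k+1) − s_k) − t_k = (4*k**4 + 23*k**3 + 61*k**2 + 106*k + 55)*factorial(k + 1)/(3*3**k)

Invalid: residual (4*k**4 + 23*k**3 + 61*k**2 + 106*k + 55)*factorial(k + 1)/(3*3**k) ≠ 0.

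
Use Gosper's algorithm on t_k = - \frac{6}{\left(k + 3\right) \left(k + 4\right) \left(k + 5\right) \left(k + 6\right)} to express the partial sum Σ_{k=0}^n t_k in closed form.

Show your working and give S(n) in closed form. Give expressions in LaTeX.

t_(k+1)/t_k = (k + 3)/(k + 7).
Gosper form: A/B · C(k+1)/C(k) with A=k + 3, B=k + 7, C=1.
Key eq: (k + 3)·f(k+1) = (k + 6)·f(k) + (1).
deg f ≤ 3 (via 1,1,0).
Solve for f: f(k) = k*(k**2 + 12*k + 47)/180 (degree 3 ≤ 3).
Certificate R = B(k−1)f/C = k*(k + 6)*(k**2 + 12*k + 47)/180 gives s_k = k*(-k**2 - 12*k - 47)/(30*(k + 3)*(k + 4)*(k + 5)).
s_(k+1) − s_k = -6/(k**4 + 18*k**3 + 119*k**2 + 342*k + 360) = t_k.
s_(n+1) = (-n**3 - 15*n**2 - 74*n - 60)/(30*(n**3 + 15*n**2 + 74*n + 120)) and s_(0) = 0, so S(n) = (-n**3 - 15*n**2 - 74*n - 60)/(30*(n**3 + 15*n**2 + 74*n + 120)).

S(n) = \frac{- n^{3} - 15 n^{2} - 74 n - 60}{30 \left(n^{3} + 15 n^{2} + 74 n + 120\right)}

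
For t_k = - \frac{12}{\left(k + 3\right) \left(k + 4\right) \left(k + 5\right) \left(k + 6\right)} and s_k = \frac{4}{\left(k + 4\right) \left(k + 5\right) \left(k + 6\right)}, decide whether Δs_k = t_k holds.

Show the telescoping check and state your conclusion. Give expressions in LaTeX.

s_(k+1) = 4/((k + 5)*(k + 6)*(k + 7))
s_(k+1) − s_k = -12/((k + 4)*(k + 5)*(k + 6)*(k + 7))
(s_(k+1) − s_k) − t_k = 48/((k + 3)*(k + 4)*(k + 5)*(k + 6)*(k + 7))

Invalid: residual \frac{48}{k^{5} + 25 k^{4} + 245 k^{3} + 1175 k^{2} + 2754 k + 2520} ≠ 0.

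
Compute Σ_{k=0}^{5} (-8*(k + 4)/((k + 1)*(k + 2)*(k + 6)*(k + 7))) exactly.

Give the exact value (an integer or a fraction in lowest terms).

r(k) = (k + 1)*(k + 5)*(k + 6)/((k + 3)*(k + 4)*(k + 8)) after simplifying.
Take A(k)=k + 1, B(k)=k + 8, C(k)=k**4 + 16*k**3 + 95*k**2 + 248*k + 240.
Need (k + 1)·f(k+1) − (k + 7)·f(k) = k**4 + 16*k**3 + 95*k**2 + 248*k + 240.
From deg A=1, deg B=1, deg C=4: d=6.
Solving with deg f ≤ 6: f(k) = k*(k + 2)*(k + 3)*(k + 4)*(k + 5)*(k + 7)/12.
Then R = B(k−1)f/C = k*(k + 2)*(k + 7)**2/(12*(k + 4)), so s_k = R(k)·t_k = 2*k*(-k - 7)/(3*(k**2 + 7*k + 6)).
Δs = 8*(-k - 4)/(k**4 + 16*k**3 + 83*k**2 + 152*k + 84), as required.
Sum = s_(6) − s_(0); s_(6) = -13/21, s_(0) = 0 ⇒ -13/21.

Σ = -13/21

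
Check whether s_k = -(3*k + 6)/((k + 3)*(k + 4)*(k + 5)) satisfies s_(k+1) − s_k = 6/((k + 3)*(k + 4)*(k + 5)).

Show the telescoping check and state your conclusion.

s_(k+1) = 3*(-k - 3)/((k + 4)*(k + 5)*(k + 6))
s_(k+1) − s_k = 3*(2*k + 3)/(k**4 + 18*k**3 + 119*k**2 + 342*k + 360)
(s_(k+1) − s_k) − t_k = -27/(k**4 + 18*k**3 + 119*k**2 + 342*k + 360)

Invalid: residual -27/(k**4 + 18*k**3 + 119*k**2 + 342*k + 360) ≠ 0.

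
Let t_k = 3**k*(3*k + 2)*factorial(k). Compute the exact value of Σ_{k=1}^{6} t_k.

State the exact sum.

Σ = 11022477

r(k) = 3*(k + 1)*(3*k + 5)/(3*k + 2) after simplifying.
Factor: A=3*k + 3; B=1; C=k + 2/3.
Key eq: (3*k + 3)·f(k+1) = (1)·f(k) + (k + 2/3).
Degrees (1,0,1) ⇒ d ≤ 0.
Solving with deg f ≤ 0: f(k) = 1/3.
Get s_k = R·t_k = 3**k*factorial(k) with R(k) = B(k−1)f(k)/C(k) = 1/(3*k + 2).
s_(k+1) − s_k = 3**k*(3*k + 2)*factorial(k) = t_k.
Sum = s_(7) − s_(1); s_(7) = 11022480, s_(1) = 3 ⇒ 11022477.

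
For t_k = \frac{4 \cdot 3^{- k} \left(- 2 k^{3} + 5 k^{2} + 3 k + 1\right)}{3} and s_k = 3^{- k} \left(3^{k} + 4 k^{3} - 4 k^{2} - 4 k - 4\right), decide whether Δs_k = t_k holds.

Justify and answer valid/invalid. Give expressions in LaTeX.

Valid — Δs_k = t_k.

s_(k+1) = (3*3**k + 4*k**3 + 8*k**2 - 8)/(3*3**k)
s_(k+1) − s_k = 4*(-2*k**3 + 5*k**2 + 3*k + 1)/(3*3**k)
(s_(k+1) − s_k) − t_k = 0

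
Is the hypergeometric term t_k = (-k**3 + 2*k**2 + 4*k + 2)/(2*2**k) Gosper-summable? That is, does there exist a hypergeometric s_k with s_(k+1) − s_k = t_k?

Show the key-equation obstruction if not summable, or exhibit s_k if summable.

Yes. s_k = (k**3 + k**2 + k + 1)/2**k.

Ratio r(k) = (k**3 + k**2 - 5*k - 7)/(2*(k**3 - 2*k**2 - 4*k - 2)).
Gosper form: A/B · C(k+1)/C(k) with A=1/2, B=1, C=k**3 - 2*k**2 - 4*k - 2.
Need (1/2)·f(k+1) − (1)·f(k) = k**3 - 2*k**2 - 4*k - 2.
deg f ≤ 3 (via 0,0,3).
Solve for f: f(k) = -2*(k + 1)*(k**2 + 1) (degree 3 ≤ 3).
Get s_k = R·t_k = (k**3 + k**2 + k + 1)/2**k with R(k) = B(k−1)f(k)/C(k) = -2*(k + 1)*(k**2 + 1)/(k**3 - 2*k**2 - 4*k - 2).
Δs = (-k**3 + 2*k**2 + 4*k + 2)/(2*2**k), as required.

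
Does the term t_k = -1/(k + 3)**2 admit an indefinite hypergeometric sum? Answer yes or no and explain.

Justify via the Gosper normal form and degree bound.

No — t_k has no hypergeometric antidifference.

Step 1: r(k) = (k + 3)**2/(k + 4)**2.
Take A(k)=k**2 + 6*k + 9, B(k)=k**2 + 8*k + 16, C(k)=1.
f must satisfy (k**2 + 6*k + 9)·f(k+1) − (k**2 + 6*k + 9)·f(k) = 1.
From deg A=2, deg B=2, deg C=0: d=0.
f = c0 ⇒ A·f(k+1) − B(k−1)·f(k) − C = -1. The system {-1 = 0} is inconsistent; no antidifference.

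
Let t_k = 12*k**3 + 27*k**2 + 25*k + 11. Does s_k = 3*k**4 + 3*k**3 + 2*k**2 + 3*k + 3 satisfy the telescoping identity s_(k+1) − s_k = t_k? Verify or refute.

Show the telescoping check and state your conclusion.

valid (s_(k+1) − s_k reduces to t_k)

s_(k+1) = 3*k**4 + 15*k**3 + 29*k**2 + 28*k + 14
s_(k+1) − s_k = 12*k**3 + 27*k**2 + 25*k + 11
(s_(k+1) − s_k) − t_k = 0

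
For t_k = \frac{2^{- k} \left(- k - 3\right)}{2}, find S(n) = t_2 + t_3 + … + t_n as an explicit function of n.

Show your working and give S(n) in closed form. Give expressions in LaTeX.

r(k) = (k + 4)/(2*(k + 3)) after simplifying.
Factor: A=1/2; B=1; C=k + 3.
Solve (1/2)·f(k+1) − (1)·f(k) = k + 3.
From deg A=0, deg B=0, deg C=1: d=1.
Match coefficients ⇒ f(k) = -2*(k + 4).
R(k) = B(k−1)·f(k)/C(k) = -2*(k + 4)/(k + 3); s_k = R·t_k = (k + 4)/2**k.
s_(k+1) − s_k = (-k - 3)/(2*2**k) = t_k.
Telescope: S(n) = s_(n+1) − s_(2) = 2**(-n - 1)*(n + 5) − (3/2) = 2**(-n - 1)*(-3*2**n + n + 5).

S(n) = 2^{- n - 1} \left(- 3 \cdot 2^{n} + n + 5\right)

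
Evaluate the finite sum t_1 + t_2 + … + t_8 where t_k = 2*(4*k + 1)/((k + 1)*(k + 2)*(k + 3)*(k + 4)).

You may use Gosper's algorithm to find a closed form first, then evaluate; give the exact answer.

Σ = 73/330

Compute t_(k+1)/t_k: get (k + 1)*(4*k + 5)/((k + 5)*(4*k + 1)).
Take A(k)=k + 1, B(k)=k + 5, C(k)=k + 1/4.
f must satisfy (k + 1)·f(k+1) − (k + 4)·f(k) = k + 1/4.
d = 3 from the (1,1,1) case.
Match coefficients ⇒ f(k) = k*(k**2 + 6*k - 1)/24.
Then R = B(k−1)f/C = k*(k + 4)*(k**2 + 6*k - 1)/(6*(4*k + 1)), so s_k = R(k)·t_k = k*(k**2 + 6*k - 1)/(3*(k + 1)*(k + 2)*(k + 3)).
Verify: 2*(4*k + 1)/(k**4 + 10*k**3 + 35*k**2 + 50*k + 24) matches t_k.
Sum = s_(9) − s_(1); s_(9) = 67/220, s_(1) = 1/12 ⇒ 73/330.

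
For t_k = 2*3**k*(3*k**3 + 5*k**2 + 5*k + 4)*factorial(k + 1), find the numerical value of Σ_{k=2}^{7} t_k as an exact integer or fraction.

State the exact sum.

Compute t_(k+1)/t_k: get 3*(3*k**4 + 20*k**3 + 52*k**2 + 65*k + 34)/(3*k**3 + 5*k**2 + 5*k + 4).
A = 3*k + 6, B = 1, C = k**3 + 5*k**2/3 + 5*k/3 + 4/3.
f must satisfy (3*k + 6)·f(k+1) − (1)·f(k) = k**3 + 5*k**2/3 + 5*k/3 + 4/3.
d = 2 from the (1,0,3) case.
Match coefficients ⇒ f(k) = (k**2 - 2*k + 2)/3.
Then R = B(k−1)f/C = (k**2 - 2*k + 2)/(3*k**3 + 5*k**2 + 5*k + 4), so s_k = R(k)·t_k = 2*3**k*(k**2 - 2*k + 2)*factorial(k + 1).
Verify: 2*3**k*(3*k**3 + 5*k**2 + 5*k + 4)*factorial(k + 1) matches t_k.
Sum = s_(8) − s_(2); s_(8) = 238085568000, s_(2) = 216 ⇒ 238085567784.

Σ = 238085567784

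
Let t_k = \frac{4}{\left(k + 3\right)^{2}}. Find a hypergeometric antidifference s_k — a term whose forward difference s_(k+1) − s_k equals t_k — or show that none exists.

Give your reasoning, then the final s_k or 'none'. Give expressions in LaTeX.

none — t_k is not Gosper-summable

Compute t_(k+1)/t_k: get (k + 3)**2/(k + 4)**2.
Gosper form: A/B · C(k+1)/C(k) with A=k**2 + 6*k + 9, B=k**2 + 8*k + 16, C=1.
Solve (k**2 + 6*k + 9)·f(k+1) − (k**2 + 6*k + 9)·f(k) = 1.
From deg A=2, deg B=2, deg C=0: d=0.
Put f(k) = c0: A·f(k+1) − B(k−1)·f(k) − C = -1; need -1 = 0 — inconsistent ⇒ no f, not summable.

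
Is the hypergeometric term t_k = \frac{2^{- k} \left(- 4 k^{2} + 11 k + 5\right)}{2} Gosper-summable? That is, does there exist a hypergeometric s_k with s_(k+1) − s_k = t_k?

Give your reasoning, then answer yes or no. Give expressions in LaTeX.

Compute t_(k+1)/t_k: get (4*k**2 - 3*k - 12)/(2*(4*k**2 - 11*k - 5)).
A = 1/2, B = 1, C = k**2 - 11*k/4 - 5/4.
Solve (1/2)·f(k+1) − (1)·f(k) = k**2 - 11*k/4 - 5/4.
From deg A=0, deg B=0, deg C=2: d=2.
Solve for f: f(k) = -(4*k**2 - 3*k - 4)/2 (degree 2 ≤ 2).
R(k) = B(k−1)·f(k)/C(k) = -2*(4*k**2 - 3*k - 4)/(4*k**2 - 11*k - 5); s_k = R·t_k = (4*k**2 - 3*k - 4)/2**k.
s_(k+1) − s_k = (-4*k**2 + 11*k + 5)/(2*2**k) = t_k.

Yes. s_k = 2^{- k} \left(4 k^{2} - 3 k - 4\right).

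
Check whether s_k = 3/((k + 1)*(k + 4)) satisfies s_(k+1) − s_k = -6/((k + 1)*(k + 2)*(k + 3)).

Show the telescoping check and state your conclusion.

s_(k+1) = 3/((k + 2)*(k + 5))
s_(k+1) − s_k = 6*(-k - 3)/(k**4 + 12*k**3 + 49*k**2 + 78*k + 40)
(s_(k+1) − s_k) − t_k = 6*(3*k + 11)/(k**5 + 15*k**4 + 85*k**3 + 225*k**2 + 274*k + 120)

Invalid: residual 6*(3*k + 11)/(k**5 + 15*k**4 + 85*k**3 + 225*k**2 + 274*k + 120) ≠ 0.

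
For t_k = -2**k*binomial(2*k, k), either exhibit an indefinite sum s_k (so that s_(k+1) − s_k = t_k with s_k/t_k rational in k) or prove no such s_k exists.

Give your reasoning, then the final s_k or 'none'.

not Gosper-summable; s_k does not exist

The ratio is 4*(2*k + 1)/(k + 1).
Gosper form: A/B · C(k+1)/C(k) with A=8*k + 4, B=k + 1, C=1.
Key eq: (8*k + 4)·f(k+1) = (k)·f(k) + (1).
deg f ≤ -1 (via 1,1,0).
deg f ≤ -1 is impossible — no certificate.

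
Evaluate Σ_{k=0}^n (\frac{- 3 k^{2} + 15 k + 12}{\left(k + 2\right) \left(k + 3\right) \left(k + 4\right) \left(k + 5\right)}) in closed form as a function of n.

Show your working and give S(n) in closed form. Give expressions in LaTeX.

Step 1: r(k) = (k**3 - k**2 - 14*k - 16)/(k**3 + k**2 - 34*k - 24).
So A=k + 2 and B=k + 6, with C=k**2 - 5*k - 4.
Need (k + 2)·f(k+1) − (k + 5)·f(k) = k**2 - 5*k - 4.
Bound: deg f ≤ 3.
A polynomial solution: f(k) = -k*(k**2 + 45*k + 26)/36.
Certificate R = B(k−1)f/C = -k*(k + 5)*(k**2 + 45*k + 26)/(36*(k**2 - 5*k - 4)) gives s_k = k*(k**2 + 45*k + 26)/(12*(k + 2)*(k + 3)*(k + 4)).
Δs = 3*(-k**2 + 5*k + 4)/(k**4 + 14*k**3 + 71*k**2 + 154*k + 120), as required.
Telescope: S(n) = s_(n+1) − s_(0) = (n**3 + 48*n**2 + 119*n + 72)/(12*(n**3 + 12*n**2 + 47*n + 60)) − (0) = (n**3 + 48*n**2 + 119*n + 72)/(12*(n**3 + 12*n**2 + 47*n + 60)).

S(n) = \frac{n^{3} + 48 n^{2} + 119 n + 72}{12 \left(n^{3} + 12 n^{2} + 47 n + 60\right)}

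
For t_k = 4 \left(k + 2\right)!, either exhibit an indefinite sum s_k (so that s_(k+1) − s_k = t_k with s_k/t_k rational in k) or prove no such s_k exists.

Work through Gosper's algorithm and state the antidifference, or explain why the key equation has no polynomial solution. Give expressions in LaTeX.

t_(k+1)/t_k = k + 3.
Factor: A=k + 3; B=1; C=1.
Set up (k + 3)·f(k+1) − (1)·f(k) − (1) = 0.
Degrees (1,0,0) ⇒ d ≤ -1.
Negative degree bound (-1): no f exists, t_k not Gosper-summable.

no hypergeometric antidifference exists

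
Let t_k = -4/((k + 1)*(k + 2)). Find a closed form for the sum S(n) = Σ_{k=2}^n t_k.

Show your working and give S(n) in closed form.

S(n) = 4*(1 - n)/(3*(n + 2))

Ratio r(k) = (k + 1)/(k + 3).
Factor: A=k + 1; B=k + 3; C=1.
f must satisfy (k + 1)·f(k+1) − (k + 2)·f(k) = 1.
deg f ≤ 1 (via 1,1,0).
Coefficient equations give f(k) = k.
So s_k = (B(k−1)f/C)·t_k = (k*(k + 2))·t_k = -4*k/(k + 1).
Δs = -4/(k**2 + 3*k + 2), as required.
Σ_(k=2)^n t_k = s_(n+1) − s_(2) = (4*(-n - 1)/(n + 2)) − (-8/3), i.e. 4*(1 - n)/(3*(n + 2)).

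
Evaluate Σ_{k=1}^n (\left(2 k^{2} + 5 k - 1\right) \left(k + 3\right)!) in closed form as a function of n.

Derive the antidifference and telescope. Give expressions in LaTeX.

Step 1: r(k) = (k + 4)*(5*k + 2*(k + 1)**2 + 4)/(2*k**2 + 5*k - 1).
Normal form (A,B,C) = (k + 4, 1, k**2 + 5*k/2 - 1/2).
f must satisfy (k + 4)·f(k+1) − (1)·f(k) = k**2 + 5*k/2 - 1/2.
Degrees (1,0,2) ⇒ d ≤ 1.
Solving with deg f ≤ 1: f(k) = (2*k - 3)/2.
Certificate R = B(k−1)f/C = (2*k - 3)/(2*k**2 + 5*k - 1) gives s_k = (2*k - 3)*factorial(k + 3).
Δs = (2*k**2 + 5*k - 1)*factorial(k + 3), as required.
Evaluate: s_(n+1) = (2*n - 1)*factorial(n + 4); subtract s_(1) = -24 ⇒ S(n) = 2*n*factorial(n + 4) - factorial(n + 4) + 24.

S(n) = 2 n \left(n + 4\right)! - \left(n + 4\right)! + 24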